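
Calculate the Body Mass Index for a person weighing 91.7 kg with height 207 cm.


BMI = weight / height^2
height = 207 cm = 2.07 m
BMI = 91.7 / 2.07^2
BMI = 21.4 kg/m^2


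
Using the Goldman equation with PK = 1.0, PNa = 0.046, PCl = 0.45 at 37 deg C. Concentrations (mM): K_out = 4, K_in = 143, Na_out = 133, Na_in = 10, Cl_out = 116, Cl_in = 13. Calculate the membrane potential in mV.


Vm = (RT/F)*ln((PK*Ko + PNa*Nao + PCl*Cli)/(PK*Ki + PNa*Nai + PCl*Clo))
Numer = 15.968, Denom = 195.66
Vm = -66.97 mV


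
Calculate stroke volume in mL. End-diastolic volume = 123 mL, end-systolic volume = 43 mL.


SV = EDV - ESV
SV = 123 - 43
SV = 80 mL


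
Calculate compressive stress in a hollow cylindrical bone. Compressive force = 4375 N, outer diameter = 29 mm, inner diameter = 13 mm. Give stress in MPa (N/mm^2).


A = pi*(r_o^2 - r_i^2)
r_o = 14.5 mm, r_i = 6.5 mm
A = 527.788 mm^2
sigma = F/A = 4375 / 527.788
sigma = 8.289 MPa


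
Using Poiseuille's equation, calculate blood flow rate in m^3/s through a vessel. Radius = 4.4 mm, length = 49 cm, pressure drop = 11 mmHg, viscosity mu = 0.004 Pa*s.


Q = pi*r^4*dP / (8*mu*L)
r = 0.0044 m, L = 0.49 m
dP = 11 mmHg = 1466.542 Pa
Q = 1.1013e-04 m^3/s


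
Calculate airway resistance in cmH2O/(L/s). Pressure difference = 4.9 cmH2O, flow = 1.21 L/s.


R = dP / flow
R = 4.9 / 1.21
R = 4.05 cmH2O/(L/s)


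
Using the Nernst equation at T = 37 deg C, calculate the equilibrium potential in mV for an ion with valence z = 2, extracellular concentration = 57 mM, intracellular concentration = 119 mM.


E = (RT/(zF)) * ln(C_out/C_in)
T = 37 + 273.15 = 310.15 K
E = (8.314 * 310.15 / (2 * 96485)) * ln(57/119)
E = -9.836 mV


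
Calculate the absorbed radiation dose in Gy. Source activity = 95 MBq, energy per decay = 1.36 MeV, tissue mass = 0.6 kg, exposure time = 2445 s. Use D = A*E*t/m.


A = 95 MBq = 9.5000e+07 Bq
E = 1.36 MeV = 2.17872e-13 J
D = A*E*t/m = 9.5000e+07*2.17872e-13*2445/0.6
D = 0.08434 Gy


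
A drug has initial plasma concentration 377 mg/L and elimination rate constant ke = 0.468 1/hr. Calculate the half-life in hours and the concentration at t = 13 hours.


t_half = ln(2) / ke = 0.693147 / 0.468 = 1.481 hr
C(t) = C0 * exp(-ke*t) = 377 * exp(-0.468*13)
C(13) = 0.8592 mg/L


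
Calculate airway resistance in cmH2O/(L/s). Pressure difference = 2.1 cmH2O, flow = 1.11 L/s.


R = dP / flow
R = 2.1 / 1.11
R = 1.892 cmH2O/(L/s)


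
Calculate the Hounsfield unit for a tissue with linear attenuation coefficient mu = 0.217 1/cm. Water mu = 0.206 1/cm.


HU = ((mu_tissue - mu_water) / mu_water) * 1000
HU = ((0.217 - 0.206) / 0.206) * 1000
HU = 53.4


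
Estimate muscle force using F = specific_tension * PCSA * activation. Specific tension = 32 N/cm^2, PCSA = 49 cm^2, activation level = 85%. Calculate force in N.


F = sigma * PCSA * activation
F = 32 * 49 * 0.85
F = 1333 N


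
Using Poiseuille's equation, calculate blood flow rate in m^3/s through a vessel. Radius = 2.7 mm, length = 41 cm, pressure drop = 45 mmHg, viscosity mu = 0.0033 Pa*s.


Q = pi*r^4*dP / (8*mu*L)
r = 0.0027 m, L = 0.41 m
dP = 45 mmHg = 5999.49 Pa
Q = 9.2540e-05 m^3/s


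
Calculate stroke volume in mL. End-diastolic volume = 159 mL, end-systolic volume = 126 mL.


SV = EDV - ESV
SV = 159 - 126
SV = 33 mL


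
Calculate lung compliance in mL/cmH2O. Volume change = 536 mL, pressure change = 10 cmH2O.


C = dV / dP
C = 536 / 10
C = 53.6 mL/cmH2O


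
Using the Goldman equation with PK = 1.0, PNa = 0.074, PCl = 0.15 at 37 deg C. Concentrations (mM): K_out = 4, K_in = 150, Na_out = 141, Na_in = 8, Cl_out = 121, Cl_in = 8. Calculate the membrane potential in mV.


Vm = (RT/F)*ln((PK*Ko + PNa*Nao + PCl*Cli)/(PK*Ki + PNa*Nai + PCl*Clo))
Numer = 15.634, Denom = 168.742
Vm = -63.58 mV


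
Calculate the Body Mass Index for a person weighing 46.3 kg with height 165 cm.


BMI = weight / height^2
height = 165 cm = 1.65 m
BMI = 46.3 / 1.65^2
BMI = 17.01 kg/m^2


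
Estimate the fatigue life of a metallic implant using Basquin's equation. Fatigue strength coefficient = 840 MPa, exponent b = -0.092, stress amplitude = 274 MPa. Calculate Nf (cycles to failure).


sigma_a = sigma_f' * (2Nf)^b
2Nf = (sigma_a/sigma_f')^(1/b)
2Nf = (274/840)^(1/-0.092)
2Nf = 194247.61
Nf = 9.712e+04


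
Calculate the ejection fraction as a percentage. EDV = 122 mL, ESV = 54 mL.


SV = EDV - ESV = 122 - 54 = 68 mL
EF = SV/EDV * 100 = 68/122 * 100
EF = 55.74%


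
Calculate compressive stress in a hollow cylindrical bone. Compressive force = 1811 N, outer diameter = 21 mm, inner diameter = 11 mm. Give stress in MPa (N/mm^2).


A = pi*(r_o^2 - r_i^2)
r_o = 10.5 mm, r_i = 5.5 mm
A = 251.327 mm^2
sigma = F/A = 1811 / 251.327
sigma = 7.206 MPa


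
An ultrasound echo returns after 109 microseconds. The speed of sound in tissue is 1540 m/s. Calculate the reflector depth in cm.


depth = c * t / 2
t = 109 us = 1.0900e-04 s
depth = 1540 * 1.0900e-04 / 2
depth = 0.08393 m = 8.393 cm


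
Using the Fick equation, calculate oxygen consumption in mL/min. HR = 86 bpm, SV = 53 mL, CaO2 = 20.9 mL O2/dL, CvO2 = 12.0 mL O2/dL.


CO = HR*SV = 86*53/1000 = 4.558 L/min
a-v O2 diff = 20.9 - 12.0 = 8.9 mL/dL
VO2 = CO * (CaO2-CvO2) * 10 dL/L
VO2 = 4.558 * 8.9 * 10
VO2 = 405.7 mL/min


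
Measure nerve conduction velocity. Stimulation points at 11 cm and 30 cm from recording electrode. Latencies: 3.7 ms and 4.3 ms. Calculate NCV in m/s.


Distance = (30 - 11) / 100 = 0.19 m
dt = (4.3 - 3.7) / 1000 = 6.0000e-04 s
NCV = dist / dt = 316.7 m/s


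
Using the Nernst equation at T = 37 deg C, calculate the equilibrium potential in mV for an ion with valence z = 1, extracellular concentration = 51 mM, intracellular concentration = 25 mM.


E = (RT/(zF)) * ln(C_out/C_in)
T = 37 + 273.15 = 310.15 K
E = (8.314 * 310.15 / (1 * 96485)) * ln(51/25)
E = 19.05 mV


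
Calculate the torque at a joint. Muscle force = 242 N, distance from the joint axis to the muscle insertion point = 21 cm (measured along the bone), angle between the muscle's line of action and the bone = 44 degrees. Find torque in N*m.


Torque = F * d * sin(theta)   (moment arm = d*sin(theta))
d = 21 cm = 0.21 m
Torque = 242 * 0.21 * sin(44)
Torque = 35.3 N*m


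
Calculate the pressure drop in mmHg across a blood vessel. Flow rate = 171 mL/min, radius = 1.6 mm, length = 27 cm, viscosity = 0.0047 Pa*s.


dP = 8*mu*L*Q / (pi*r^4)
Q = 171 mL/min = 2.85e-06 m^3/s
dP = 1405.29 Pa = 1405.29 / 133.322 mmHg = 10.54 mmHg


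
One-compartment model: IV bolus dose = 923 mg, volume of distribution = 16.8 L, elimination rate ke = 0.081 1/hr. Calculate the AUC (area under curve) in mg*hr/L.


C0 = Dose/Vd = 923/16.8 = 54.9405 mg/L
AUC = C0/ke = 54.9405/0.081
AUC = 678.3 mg*hr/L


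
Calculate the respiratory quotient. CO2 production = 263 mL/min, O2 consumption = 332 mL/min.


RQ = VCO2 / VO2
RQ = 263 / 332
RQ = 0.7922


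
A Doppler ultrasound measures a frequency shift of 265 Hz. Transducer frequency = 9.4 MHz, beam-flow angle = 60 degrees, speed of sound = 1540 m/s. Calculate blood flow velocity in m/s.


v = fd * c / (2 * f0 * cos(theta))
v = 265 * 1540 / (2 * 9.4000e+06 * cos(60))
v = 0.04341 m/s


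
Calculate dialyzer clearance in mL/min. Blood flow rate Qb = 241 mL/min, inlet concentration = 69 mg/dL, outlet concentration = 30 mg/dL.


K = Qb * (Cb_in - Cb_out) / Cb_in
K = 241 * (69 - 30) / 69
K = 136.2 mL/min


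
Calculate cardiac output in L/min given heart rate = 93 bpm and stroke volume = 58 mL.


CO = HR * SV
CO = 93 * 58 / 1000
CO = 5.394 L/min


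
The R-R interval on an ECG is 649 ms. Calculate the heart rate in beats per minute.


HR = 60 / RR_interval(s)
RR = 649 ms = 0.649 s
HR = 60 / 0.649 = 92.45 bpm


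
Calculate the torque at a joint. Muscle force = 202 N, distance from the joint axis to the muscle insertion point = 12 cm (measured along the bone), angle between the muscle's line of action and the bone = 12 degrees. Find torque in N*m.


Torque = F * d * sin(theta)   (moment arm = d*sin(theta))
d = 12 cm = 0.12 m
Torque = 202 * 0.12 * sin(12)
Torque = 5.04 N*m


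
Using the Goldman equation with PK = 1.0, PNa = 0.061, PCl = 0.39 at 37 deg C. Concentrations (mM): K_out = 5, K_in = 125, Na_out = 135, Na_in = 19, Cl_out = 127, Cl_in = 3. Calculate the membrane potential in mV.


Vm = (RT/F)*ln((PK*Ko + PNa*Nao + PCl*Cli)/(PK*Ki + PNa*Nai + PCl*Clo))
Numer = 14.405, Denom = 175.689
Vm = -66.84 mV


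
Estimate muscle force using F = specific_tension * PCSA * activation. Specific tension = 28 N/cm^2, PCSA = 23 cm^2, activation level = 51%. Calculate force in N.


F = sigma * PCSA * activation
F = 28 * 23 * 0.51
F = 328.4 N


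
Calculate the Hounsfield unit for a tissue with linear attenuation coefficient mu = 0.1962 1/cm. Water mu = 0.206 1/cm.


HU = ((mu_tissue - mu_water) / mu_water) * 1000
HU = ((0.1962 - 0.206) / 0.206) * 1000
HU = -47.57


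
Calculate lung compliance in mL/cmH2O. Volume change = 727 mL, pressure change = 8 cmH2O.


C = dV / dP
C = 727 / 8
C = 90.88 mL/cmH2O


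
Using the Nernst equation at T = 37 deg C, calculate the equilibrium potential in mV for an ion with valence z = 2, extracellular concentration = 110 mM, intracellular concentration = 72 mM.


E = (RT/(zF)) * ln(C_out/C_in)
T = 37 + 273.15 = 310.15 K
E = (8.314 * 310.15 / (2 * 96485)) * ln(110/72)
E = 5.663 mV


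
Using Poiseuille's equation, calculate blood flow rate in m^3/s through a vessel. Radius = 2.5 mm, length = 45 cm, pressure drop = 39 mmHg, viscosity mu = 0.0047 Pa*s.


Q = pi*r^4*dP / (8*mu*L)
r = 0.0025 m, L = 0.45 m
dP = 39 mmHg = 5199.558 Pa
Q = 3.7712e-05 m^3/s


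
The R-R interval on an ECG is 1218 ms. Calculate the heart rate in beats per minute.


HR = 60 / RR_interval(s)
RR = 1218 ms = 1.218 s
HR = 60 / 1.218 = 49.26 bpm


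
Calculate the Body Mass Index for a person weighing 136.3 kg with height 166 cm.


BMI = weight / height^2
height = 166 cm = 1.66 m
BMI = 136.3 / 1.66^2
BMI = 49.46 kg/m^2


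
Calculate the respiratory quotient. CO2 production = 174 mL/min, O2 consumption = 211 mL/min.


RQ = VCO2 / VO2
RQ = 174 / 211
RQ = 0.8246


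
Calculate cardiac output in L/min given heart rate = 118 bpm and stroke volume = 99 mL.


CO = HR * SV
CO = 118 * 99 / 1000
CO = 11.68 L/min


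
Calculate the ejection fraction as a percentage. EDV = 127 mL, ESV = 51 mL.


SV = EDV - ESV = 127 - 51 = 76 mL
EF = SV/EDV * 100 = 76/127 * 100
EF = 59.84%


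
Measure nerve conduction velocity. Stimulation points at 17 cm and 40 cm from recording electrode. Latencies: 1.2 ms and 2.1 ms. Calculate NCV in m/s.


Distance = (40 - 17) / 100 = 0.23 m
dt = (2.1 - 1.2) / 1000 = 9.0000e-04 s
NCV = dist / dt = 255.6 m/s


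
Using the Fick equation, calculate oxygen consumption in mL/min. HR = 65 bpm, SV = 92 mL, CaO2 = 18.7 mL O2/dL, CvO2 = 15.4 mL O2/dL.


CO = HR*SV = 65*92/1000 = 5.98 L/min
a-v O2 diff = 18.7 - 15.4 = 3.3 mL/dL
VO2 = CO * (CaO2-CvO2) * 10 dL/L
VO2 = 5.98 * 3.3 * 10
VO2 = 197.3 mL/min


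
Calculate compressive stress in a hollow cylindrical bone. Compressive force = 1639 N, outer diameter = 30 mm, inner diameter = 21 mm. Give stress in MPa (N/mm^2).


A = pi*(r_o^2 - r_i^2)
r_o = 15 mm, r_i = 10.5 mm
A = 360.498 mm^2
sigma = F/A = 1639 / 360.498
sigma = 4.546 MPa


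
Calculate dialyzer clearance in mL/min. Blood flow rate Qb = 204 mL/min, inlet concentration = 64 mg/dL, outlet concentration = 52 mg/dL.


K = Qb * (Cb_in - Cb_out) / Cb_in
K = 204 * (64 - 52) / 64
K = 38.25 mL/min


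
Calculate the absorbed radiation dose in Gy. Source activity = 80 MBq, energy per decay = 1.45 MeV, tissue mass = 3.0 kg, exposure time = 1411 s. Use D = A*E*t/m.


A = 80 MBq = 8.0000e+07 Bq
E = 1.45 MeV = 2.3229e-13 J
D = A*E*t/m = 8.0000e+07*2.3229e-13*1411/3.0
D = 0.00874 Gy


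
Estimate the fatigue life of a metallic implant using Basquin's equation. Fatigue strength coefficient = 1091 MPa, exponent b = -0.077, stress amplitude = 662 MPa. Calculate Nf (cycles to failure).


sigma_a = sigma_f' * (2Nf)^b
2Nf = (sigma_a/sigma_f')^(1/b)
2Nf = (662/1091)^(1/-0.077)
2Nf = 657.27959
Nf = 328.6


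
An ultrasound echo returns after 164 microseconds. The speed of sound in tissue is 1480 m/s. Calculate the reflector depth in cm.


depth = c * t / 2
t = 164 us = 1.6400e-04 s
depth = 1480 * 1.6400e-04 / 2
depth = 0.12136 m = 12.136 cm


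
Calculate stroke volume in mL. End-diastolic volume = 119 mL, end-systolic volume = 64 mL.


SV = EDV - ESV
SV = 119 - 64
SV = 55 mL


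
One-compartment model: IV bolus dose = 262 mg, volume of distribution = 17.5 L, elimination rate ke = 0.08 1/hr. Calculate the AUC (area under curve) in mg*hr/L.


C0 = Dose/Vd = 262/17.5 = 14.9714 mg/L
AUC = C0/ke = 14.9714/0.08
AUC = 187.1 mg*hr/L


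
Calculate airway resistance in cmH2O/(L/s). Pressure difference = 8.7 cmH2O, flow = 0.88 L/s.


R = dP / flow
R = 8.7 / 0.88
R = 9.886 cmH2O/(L/s)


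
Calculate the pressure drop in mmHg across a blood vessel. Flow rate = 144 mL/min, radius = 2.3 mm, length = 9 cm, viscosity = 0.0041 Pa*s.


dP = 8*mu*L*Q / (pi*r^4)
Q = 144 mL/min = 2.4e-06 m^3/s
dP = 80.5873 Pa = 80.5873 / 133.322 mmHg = 0.6045 mmHg


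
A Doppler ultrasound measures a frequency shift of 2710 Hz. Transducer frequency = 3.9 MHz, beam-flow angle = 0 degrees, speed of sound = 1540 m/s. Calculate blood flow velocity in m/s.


v = fd * c / (2 * f0 * cos(theta))
v = 2710 * 1540 / (2 * 3.9000e+06 * cos(0))
v = 0.5351 m/s


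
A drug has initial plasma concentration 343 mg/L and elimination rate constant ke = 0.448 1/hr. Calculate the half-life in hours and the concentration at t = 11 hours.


t_half = ln(2) / ke = 0.693147 / 0.448 = 1.547 hr
C(t) = C0 * exp(-ke*t) = 343 * exp(-0.448*11)
C(11) = 2.484 mg/L


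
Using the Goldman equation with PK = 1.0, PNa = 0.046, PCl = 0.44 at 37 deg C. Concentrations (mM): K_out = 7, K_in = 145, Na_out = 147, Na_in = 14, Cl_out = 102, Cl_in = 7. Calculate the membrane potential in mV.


Vm = (RT/F)*ln((PK*Ko + PNa*Nao + PCl*Cli)/(PK*Ki + PNa*Nai + PCl*Clo))
Numer = 16.842, Denom = 190.524
Vm = -64.83 mV


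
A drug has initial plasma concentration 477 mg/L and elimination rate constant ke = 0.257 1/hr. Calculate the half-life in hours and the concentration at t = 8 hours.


t_half = ln(2) / ke = 0.693147 / 0.257 = 2.697 hr
C(t) = C0 * exp(-ke*t) = 477 * exp(-0.257*8)
C(8) = 61.04 mg/L


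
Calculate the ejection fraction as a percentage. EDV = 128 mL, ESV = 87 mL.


SV = EDV - ESV = 128 - 87 = 41 mL
EF = SV/EDV * 100 = 41/128 * 100
EF = 32.03%


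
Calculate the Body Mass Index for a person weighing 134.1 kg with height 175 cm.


BMI = weight / height^2
height = 175 cm = 1.75 m
BMI = 134.1 / 1.75^2
BMI = 43.79 kg/m^2


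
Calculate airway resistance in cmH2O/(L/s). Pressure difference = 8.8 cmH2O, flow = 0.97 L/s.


R = dP / flow
R = 8.8 / 0.97
R = 9.072 cmH2O/(L/s)


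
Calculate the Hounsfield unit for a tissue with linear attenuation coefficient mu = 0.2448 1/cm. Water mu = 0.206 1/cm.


HU = ((mu_tissue - mu_water) / mu_water) * 1000
HU = ((0.2448 - 0.206) / 0.206) * 1000
HU = 188.3


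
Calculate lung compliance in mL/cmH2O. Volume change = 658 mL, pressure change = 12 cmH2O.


C = dV / dP
C = 658 / 12
C = 54.83 mL/cmH2O


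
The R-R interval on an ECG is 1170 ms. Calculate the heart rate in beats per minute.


HR = 60 / RR_interval(s)
RR = 1170 ms = 1.17 s
HR = 60 / 1.17 = 51.28 bpm


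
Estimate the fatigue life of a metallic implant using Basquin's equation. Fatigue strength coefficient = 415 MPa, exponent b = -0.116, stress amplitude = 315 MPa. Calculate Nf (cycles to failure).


sigma_a = sigma_f' * (2Nf)^b
2Nf = (sigma_a/sigma_f')^(1/b)
2Nf = (315/415)^(1/-0.116)
2Nf = 10.770111
Nf = 5.385


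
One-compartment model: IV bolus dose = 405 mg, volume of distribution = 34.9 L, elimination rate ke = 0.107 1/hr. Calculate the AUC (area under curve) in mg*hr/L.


C0 = Dose/Vd = 405/34.9 = 11.6046 mg/L
AUC = C0/ke = 11.6046/0.107
AUC = 108.5 mg*hr/L


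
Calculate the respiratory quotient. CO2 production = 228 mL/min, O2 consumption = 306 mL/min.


RQ = VCO2 / VO2
RQ = 228 / 306
RQ = 0.7451


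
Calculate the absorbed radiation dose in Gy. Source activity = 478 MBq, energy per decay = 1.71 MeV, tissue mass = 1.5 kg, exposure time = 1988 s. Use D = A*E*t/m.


A = 478 MBq = 4.7800e+08 Bq
E = 1.71 MeV = 2.73942e-13 J
D = A*E*t/m = 4.7800e+08*2.73942e-13*1988/1.5
D = 0.1735 Gy


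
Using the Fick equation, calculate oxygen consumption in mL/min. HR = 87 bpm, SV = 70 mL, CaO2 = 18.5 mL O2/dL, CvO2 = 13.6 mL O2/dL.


CO = HR*SV = 87*70/1000 = 6.09 L/min
a-v O2 diff = 18.5 - 13.6 = 4.9 mL/dL
VO2 = CO * (CaO2-CvO2) * 10 dL/L
VO2 = 6.09 * 4.9 * 10
VO2 = 298.4 mL/min


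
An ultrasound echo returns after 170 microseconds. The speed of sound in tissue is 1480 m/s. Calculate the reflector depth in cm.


depth = c * t / 2
t = 170 us = 1.7000e-04 s
depth = 1480 * 1.7000e-04 / 2
depth = 0.1258 m = 12.58 cm


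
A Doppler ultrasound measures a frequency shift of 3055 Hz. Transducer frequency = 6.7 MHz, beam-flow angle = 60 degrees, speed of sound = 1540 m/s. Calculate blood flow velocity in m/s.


v = fd * c / (2 * f0 * cos(theta))
v = 3055 * 1540 / (2 * 6.7000e+06 * cos(60))
v = 0.7022 m/s


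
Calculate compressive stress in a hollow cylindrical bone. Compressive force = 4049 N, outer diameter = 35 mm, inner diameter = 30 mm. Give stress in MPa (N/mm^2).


A = pi*(r_o^2 - r_i^2)
r_o = 17.5 mm, r_i = 15 mm
A = 255.254 mm^2
sigma = F/A = 4049 / 255.254
sigma = 15.86 MPa


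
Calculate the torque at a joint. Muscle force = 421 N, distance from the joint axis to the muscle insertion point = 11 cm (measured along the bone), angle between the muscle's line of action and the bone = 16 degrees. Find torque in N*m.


Torque = F * d * sin(theta)   (moment arm = d*sin(theta))
d = 11 cm = 0.11 m
Torque = 421 * 0.11 * sin(16)
Torque = 12.76 N*m


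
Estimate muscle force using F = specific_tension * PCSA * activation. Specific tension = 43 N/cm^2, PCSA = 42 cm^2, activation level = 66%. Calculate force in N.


F = sigma * PCSA * activation
F = 43 * 42 * 0.66
F = 1192 N


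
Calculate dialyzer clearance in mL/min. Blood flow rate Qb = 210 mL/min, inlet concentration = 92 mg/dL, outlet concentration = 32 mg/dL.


K = Qb * (Cb_in - Cb_out) / Cb_in
K = 210 * (92 - 32) / 92
K = 137 mL/min


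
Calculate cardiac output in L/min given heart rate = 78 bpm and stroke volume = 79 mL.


CO = HR * SV
CO = 78 * 79 / 1000
CO = 6.162 L/min


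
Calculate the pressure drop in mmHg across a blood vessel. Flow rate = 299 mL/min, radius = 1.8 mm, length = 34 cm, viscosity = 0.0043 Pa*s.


dP = 8*mu*L*Q / (pi*r^4)
Q = 299 mL/min = 4.98333e-06 m^3/s
dP = 1767.33 Pa = 1767.33 / 133.322 mmHg = 13.26 mmHg


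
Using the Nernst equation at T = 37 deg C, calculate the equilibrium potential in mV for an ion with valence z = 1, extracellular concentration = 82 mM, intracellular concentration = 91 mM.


E = (RT/(zF)) * ln(C_out/C_in)
T = 37 + 273.15 = 310.15 K
E = (8.314 * 310.15 / (1 * 96485)) * ln(82/91)
E = -2.783 mV


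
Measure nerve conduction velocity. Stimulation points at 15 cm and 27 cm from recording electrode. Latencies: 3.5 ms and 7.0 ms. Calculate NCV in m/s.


Distance = (27 - 15) / 100 = 0.12 m
dt = (7.0 - 3.5) / 1000 = 0.0035 s
NCV = dist / dt = 34.29 m/s


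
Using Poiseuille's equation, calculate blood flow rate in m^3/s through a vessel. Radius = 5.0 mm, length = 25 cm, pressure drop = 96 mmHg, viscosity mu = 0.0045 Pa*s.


Q = pi*r^4*dP / (8*mu*L)
r = 0.005 m, L = 0.25 m
dP = 96 mmHg = 12798.912 Pa
Q = 0.002792 m^3/s


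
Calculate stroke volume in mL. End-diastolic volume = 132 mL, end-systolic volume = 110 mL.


SV = EDV - ESV
SV = 132 - 110
SV = 22 mL


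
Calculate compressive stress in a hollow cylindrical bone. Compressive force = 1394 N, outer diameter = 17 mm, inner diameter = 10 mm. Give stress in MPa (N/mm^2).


A = pi*(r_o^2 - r_i^2)
r_o = 8.5 mm, r_i = 5 mm
A = 148.44 mm^2
sigma = F/A = 1394 / 148.44
sigma = 9.391 MPa


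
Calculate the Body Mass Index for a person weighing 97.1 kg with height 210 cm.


BMI = weight / height^2
height = 210 cm = 2.1 m
BMI = 97.1 / 2.1^2
BMI = 22.02 kg/m^2


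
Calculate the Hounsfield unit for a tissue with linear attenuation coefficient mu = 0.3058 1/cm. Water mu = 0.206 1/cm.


HU = ((mu_tissue - mu_water) / mu_water) * 1000
HU = ((0.3058 - 0.206) / 0.206) * 1000
HU = 484.5


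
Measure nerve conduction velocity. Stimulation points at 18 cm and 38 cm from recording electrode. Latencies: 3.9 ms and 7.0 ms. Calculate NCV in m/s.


Distance = (38 - 18) / 100 = 0.2 m
dt = (7.0 - 3.9) / 1000 = 0.0031 s
NCV = dist / dt = 64.52 m/s


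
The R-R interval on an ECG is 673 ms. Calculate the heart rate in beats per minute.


HR = 60 / RR_interval(s)
RR = 673 ms = 0.673 s
HR = 60 / 0.673 = 89.15 bpm


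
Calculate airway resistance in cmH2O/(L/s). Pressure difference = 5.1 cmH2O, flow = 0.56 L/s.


R = dP / flow
R = 5.1 / 0.56
R = 9.107 cmH2O/(L/s)


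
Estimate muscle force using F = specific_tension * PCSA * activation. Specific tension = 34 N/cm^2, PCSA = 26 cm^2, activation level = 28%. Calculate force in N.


F = sigma * PCSA * activation
F = 34 * 26 * 0.28
F = 247.5 N


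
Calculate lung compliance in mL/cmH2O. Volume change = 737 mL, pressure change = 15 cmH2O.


C = dV / dP
C = 737 / 15
C = 49.13 mL/cmH2O


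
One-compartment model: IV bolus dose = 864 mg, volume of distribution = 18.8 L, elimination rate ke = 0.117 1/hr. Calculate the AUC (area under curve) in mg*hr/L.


C0 = Dose/Vd = 864/18.8 = 45.9574 mg/L
AUC = C0/ke = 45.9574/0.117
AUC = 392.8 mg*hr/L


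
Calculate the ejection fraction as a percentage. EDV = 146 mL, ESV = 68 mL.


SV = EDV - ESV = 146 - 68 = 78 mL
EF = SV/EDV * 100 = 78/146 * 100
EF = 53.42%


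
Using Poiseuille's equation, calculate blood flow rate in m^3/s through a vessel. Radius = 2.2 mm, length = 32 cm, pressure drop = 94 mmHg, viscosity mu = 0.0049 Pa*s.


Q = pi*r^4*dP / (8*mu*L)
r = 0.0022 m, L = 0.32 m
dP = 94 mmHg = 12532.268 Pa
Q = 7.3525e-05 m^3/s


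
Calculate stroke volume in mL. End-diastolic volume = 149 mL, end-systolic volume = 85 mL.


SV = EDV - ESV
SV = 149 - 85
SV = 64 mL


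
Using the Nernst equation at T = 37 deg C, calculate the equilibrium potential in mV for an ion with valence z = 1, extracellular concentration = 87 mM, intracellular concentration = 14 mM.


E = (RT/(zF)) * ln(C_out/C_in)
T = 37 + 273.15 = 310.15 K
E = (8.314 * 310.15 / (1 * 96485)) * ln(87/14)
E = 48.82 mV


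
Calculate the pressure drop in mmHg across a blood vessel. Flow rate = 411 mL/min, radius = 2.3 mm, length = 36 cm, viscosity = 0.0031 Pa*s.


dP = 8*mu*L*Q / (pi*r^4)
Q = 411 mL/min = 6.85e-06 m^3/s
dP = 695.638 Pa = 695.638 / 133.322 mmHg = 5.218 mmHg


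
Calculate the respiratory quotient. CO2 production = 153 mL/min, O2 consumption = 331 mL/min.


RQ = VCO2 / VO2
RQ = 153 / 331
RQ = 0.4622


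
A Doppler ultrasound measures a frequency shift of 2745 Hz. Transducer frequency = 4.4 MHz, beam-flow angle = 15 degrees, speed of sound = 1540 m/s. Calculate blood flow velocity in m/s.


v = fd * c / (2 * f0 * cos(theta))
v = 2745 * 1540 / (2 * 4.4000e+06 * cos(15))
v = 0.4973 m/s


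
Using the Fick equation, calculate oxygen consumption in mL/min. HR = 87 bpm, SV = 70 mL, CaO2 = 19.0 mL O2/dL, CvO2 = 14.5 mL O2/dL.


CO = HR*SV = 87*70/1000 = 6.09 L/min
a-v O2 diff = 19.0 - 14.5 = 4.5 mL/dL
VO2 = CO * (CaO2-CvO2) * 10 dL/L
VO2 = 6.09 * 4.5 * 10
VO2 = 274.1 mL/min


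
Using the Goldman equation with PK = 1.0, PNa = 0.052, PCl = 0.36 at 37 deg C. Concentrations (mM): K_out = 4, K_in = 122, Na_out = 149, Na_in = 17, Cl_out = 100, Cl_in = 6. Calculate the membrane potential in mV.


Vm = (RT/F)*ln((PK*Ko + PNa*Nao + PCl*Cli)/(PK*Ki + PNa*Nai + PCl*Clo))
Numer = 13.908, Denom = 158.884
Vm = -65.09 mV


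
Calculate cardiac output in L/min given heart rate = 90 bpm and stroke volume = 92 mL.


CO = HR * SV
CO = 90 * 92 / 1000
CO = 8.28 L/min


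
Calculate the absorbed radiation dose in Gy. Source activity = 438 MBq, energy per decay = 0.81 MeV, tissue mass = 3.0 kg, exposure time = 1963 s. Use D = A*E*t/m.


A = 438 MBq = 4.3800e+08 Bq
E = 0.81 MeV = 1.29762e-13 J
D = A*E*t/m = 4.3800e+08*1.29762e-13*1963/3.0
D = 0.03719 Gy


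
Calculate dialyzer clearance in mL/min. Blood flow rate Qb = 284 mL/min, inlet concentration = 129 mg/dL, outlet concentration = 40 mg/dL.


K = Qb * (Cb_in - Cb_out) / Cb_in
K = 284 * (129 - 40) / 129
K = 195.9 mL/min


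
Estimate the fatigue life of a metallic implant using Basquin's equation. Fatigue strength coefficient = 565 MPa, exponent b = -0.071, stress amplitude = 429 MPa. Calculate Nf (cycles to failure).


sigma_a = sigma_f' * (2Nf)^b
2Nf = (sigma_a/sigma_f')^(1/b)
2Nf = (429/565)^(1/-0.071)
2Nf = 48.348441
Nf = 24.17


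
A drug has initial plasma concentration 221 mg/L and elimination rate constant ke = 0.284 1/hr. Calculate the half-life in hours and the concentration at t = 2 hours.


t_half = ln(2) / ke = 0.693147 / 0.284 = 2.441 hr
C(t) = C0 * exp(-ke*t) = 221 * exp(-0.284*2)
C(2) = 125.2 mg/L


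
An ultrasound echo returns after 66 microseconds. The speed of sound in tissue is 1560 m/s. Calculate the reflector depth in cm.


depth = c * t / 2
t = 66 us = 6.6000e-05 s
depth = 1560 * 6.6000e-05 / 2
depth = 0.05148 m = 5.148 cm


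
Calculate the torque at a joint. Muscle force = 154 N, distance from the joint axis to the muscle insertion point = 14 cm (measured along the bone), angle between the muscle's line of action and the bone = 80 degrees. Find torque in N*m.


Torque = F * d * sin(theta)   (moment arm = d*sin(theta))
d = 14 cm = 0.14 m
Torque = 154 * 0.14 * sin(80)
Torque = 21.23 N*m


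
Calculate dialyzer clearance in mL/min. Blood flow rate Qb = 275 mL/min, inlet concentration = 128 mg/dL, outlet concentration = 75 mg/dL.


K = Qb * (Cb_in - Cb_out) / Cb_in
K = 275 * (128 - 75) / 128
K = 113.9 mL/min


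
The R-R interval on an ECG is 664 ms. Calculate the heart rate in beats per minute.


HR = 60 / RR_interval(s)
RR = 664 ms = 0.664 s
HR = 60 / 0.664 = 90.36 bpm


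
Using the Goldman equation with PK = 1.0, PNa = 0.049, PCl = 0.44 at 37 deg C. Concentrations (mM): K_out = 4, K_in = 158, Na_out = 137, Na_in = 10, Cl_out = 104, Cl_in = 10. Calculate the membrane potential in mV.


Vm = (RT/F)*ln((PK*Ko + PNa*Nao + PCl*Cli)/(PK*Ki + PNa*Nai + PCl*Clo))
Numer = 15.113, Denom = 204.25
Vm = -69.59 mV


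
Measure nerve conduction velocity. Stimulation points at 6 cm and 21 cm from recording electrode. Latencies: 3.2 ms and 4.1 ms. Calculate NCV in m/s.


Distance = (21 - 6) / 100 = 0.15 m
dt = (4.1 - 3.2) / 1000 = 9.0000e-04 s
NCV = dist / dt = 166.7 m/s


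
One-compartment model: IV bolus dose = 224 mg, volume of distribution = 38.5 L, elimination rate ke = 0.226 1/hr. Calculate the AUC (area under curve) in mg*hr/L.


C0 = Dose/Vd = 224/38.5 = 5.81818 mg/L
AUC = C0/ke = 5.81818/0.226
AUC = 25.74 mg*hr/L


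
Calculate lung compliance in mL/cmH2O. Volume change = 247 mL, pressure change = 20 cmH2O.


C = dV / dP
C = 247 / 20
C = 12.35 mL/cmH2O


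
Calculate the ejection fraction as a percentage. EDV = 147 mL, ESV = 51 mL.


SV = EDV - ESV = 147 - 51 = 96 mL
EF = SV/EDV * 100 = 96/147 * 100
EF = 65.31%


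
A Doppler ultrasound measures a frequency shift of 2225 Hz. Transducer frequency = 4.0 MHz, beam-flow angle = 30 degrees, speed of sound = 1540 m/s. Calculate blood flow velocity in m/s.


v = fd * c / (2 * f0 * cos(theta))
v = 2225 * 1540 / (2 * 4.0000e+06 * cos(30))
v = 0.4946 m/s


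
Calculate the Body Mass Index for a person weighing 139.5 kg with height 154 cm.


BMI = weight / height^2
height = 154 cm = 1.54 m
BMI = 139.5 / 1.54^2
BMI = 58.82 kg/m^2


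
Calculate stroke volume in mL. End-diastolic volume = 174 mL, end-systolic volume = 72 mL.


SV = EDV - ESV
SV = 174 - 72
SV = 102 mL


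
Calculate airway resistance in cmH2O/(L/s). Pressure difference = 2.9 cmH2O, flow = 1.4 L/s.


R = dP / flow
R = 2.9 / 1.4
R = 2.071 cmH2O/(L/s)


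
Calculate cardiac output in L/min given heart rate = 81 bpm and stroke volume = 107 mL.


CO = HR * SV
CO = 81 * 107 / 1000
CO = 8.667 L/min


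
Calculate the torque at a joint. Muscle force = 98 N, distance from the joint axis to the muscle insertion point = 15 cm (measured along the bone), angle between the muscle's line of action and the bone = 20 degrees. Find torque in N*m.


Torque = F * d * sin(theta)   (moment arm = d*sin(theta))
d = 15 cm = 0.15 m
Torque = 98 * 0.15 * sin(20)
Torque = 5.028 N*m


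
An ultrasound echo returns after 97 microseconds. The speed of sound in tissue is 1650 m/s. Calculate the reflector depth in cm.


depth = c * t / 2
t = 97 us = 9.7000e-05 s
depth = 1650 * 9.7000e-05 / 2
depth = 0.080025 m = 8.0025 cm


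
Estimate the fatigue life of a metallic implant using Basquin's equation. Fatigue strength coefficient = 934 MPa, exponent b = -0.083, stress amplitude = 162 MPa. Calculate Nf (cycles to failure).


sigma_a = sigma_f' * (2Nf)^b
2Nf = (sigma_a/sigma_f')^(1/b)
2Nf = (162/934)^(1/-0.083)
2Nf = 1.4677393e+09
Nf = 7.3387e+08


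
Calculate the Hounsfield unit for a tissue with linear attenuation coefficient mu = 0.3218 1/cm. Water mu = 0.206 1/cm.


HU = ((mu_tissue - mu_water) / mu_water) * 1000
HU = ((0.3218 - 0.206) / 0.206) * 1000
HU = 562.1


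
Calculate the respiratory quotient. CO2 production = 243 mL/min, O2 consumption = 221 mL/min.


RQ = VCO2 / VO2
RQ = 243 / 221
RQ = 1.1


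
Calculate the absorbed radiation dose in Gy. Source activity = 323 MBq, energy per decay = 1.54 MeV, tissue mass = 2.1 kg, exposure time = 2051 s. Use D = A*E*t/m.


A = 323 MBq = 3.2300e+08 Bq
E = 1.54 MeV = 2.46708e-13 J
D = A*E*t/m = 3.2300e+08*2.46708e-13*2051/2.1
D = 0.07783 Gy


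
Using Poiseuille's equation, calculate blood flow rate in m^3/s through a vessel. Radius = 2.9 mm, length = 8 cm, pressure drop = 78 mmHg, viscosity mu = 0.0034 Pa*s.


Q = pi*r^4*dP / (8*mu*L)
r = 0.0029 m, L = 0.08 m
dP = 78 mmHg = 10399.116 Pa
Q = 0.001062 m^3/s


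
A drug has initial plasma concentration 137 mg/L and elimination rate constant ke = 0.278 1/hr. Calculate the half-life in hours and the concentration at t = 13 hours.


t_half = ln(2) / ke = 0.693147 / 0.278 = 2.493 hr
C(t) = C0 * exp(-ke*t) = 137 * exp(-0.278*13)
C(13) = 3.691 mg/L


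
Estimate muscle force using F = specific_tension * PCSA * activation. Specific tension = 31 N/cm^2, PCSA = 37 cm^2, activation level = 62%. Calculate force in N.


F = sigma * PCSA * activation
F = 31 * 37 * 0.62
F = 711.1 N


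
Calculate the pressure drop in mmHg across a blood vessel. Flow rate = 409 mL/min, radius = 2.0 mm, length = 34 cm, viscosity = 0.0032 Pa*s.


dP = 8*mu*L*Q / (pi*r^4)
Q = 409 mL/min = 6.81667e-06 m^3/s
dP = 1180.38 Pa = 1180.38 / 133.322 mmHg = 8.854 mmHg


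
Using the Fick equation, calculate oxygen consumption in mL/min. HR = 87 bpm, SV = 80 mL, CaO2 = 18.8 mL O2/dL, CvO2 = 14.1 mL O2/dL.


CO = HR*SV = 87*80/1000 = 6.96 L/min
a-v O2 diff = 18.8 - 14.1 = 4.7 mL/dL
VO2 = CO * (CaO2-CvO2) * 10 dL/L
VO2 = 6.96 * 4.7 * 10
VO2 = 327.1 mL/min


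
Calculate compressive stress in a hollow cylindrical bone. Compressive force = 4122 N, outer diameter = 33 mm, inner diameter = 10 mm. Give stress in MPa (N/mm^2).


A = pi*(r_o^2 - r_i^2)
r_o = 16.5 mm, r_i = 5 mm
A = 776.759 mm^2
sigma = F/A = 4122 / 776.759
sigma = 5.307 MPa


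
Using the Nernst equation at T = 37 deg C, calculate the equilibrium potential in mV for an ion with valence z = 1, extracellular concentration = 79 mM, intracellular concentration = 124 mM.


E = (RT/(zF)) * ln(C_out/C_in)
T = 37 + 273.15 = 310.15 K
E = (8.314 * 310.15 / (1 * 96485)) * ln(79/124)
E = -12.05 mV


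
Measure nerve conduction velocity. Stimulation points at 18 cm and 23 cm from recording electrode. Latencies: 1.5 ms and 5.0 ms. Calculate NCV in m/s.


Distance = (23 - 18) / 100 = 0.05 m
dt = (5.0 - 1.5) / 1000 = 0.0035 s
NCV = dist / dt = 14.29 m/s


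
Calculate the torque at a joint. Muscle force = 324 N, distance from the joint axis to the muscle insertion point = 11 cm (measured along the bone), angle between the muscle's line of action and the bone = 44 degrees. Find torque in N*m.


Torque = F * d * sin(theta)   (moment arm = d*sin(theta))
d = 11 cm = 0.11 m
Torque = 324 * 0.11 * sin(44)
Torque = 24.76 N*m


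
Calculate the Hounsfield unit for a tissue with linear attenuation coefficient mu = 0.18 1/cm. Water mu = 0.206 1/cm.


HU = ((mu_tissue - mu_water) / mu_water) * 1000
HU = ((0.18 - 0.206) / 0.206) * 1000
HU = -126.2


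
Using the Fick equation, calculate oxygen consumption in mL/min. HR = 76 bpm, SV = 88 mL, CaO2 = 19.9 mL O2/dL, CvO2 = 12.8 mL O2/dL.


CO = HR*SV = 76*88/1000 = 6.688 L/min
a-v O2 diff = 19.9 - 12.8 = 7.1 mL/dL
VO2 = CO * (CaO2-CvO2) * 10 dL/L
VO2 = 6.688 * 7.1 * 10
VO2 = 474.8 mL/min


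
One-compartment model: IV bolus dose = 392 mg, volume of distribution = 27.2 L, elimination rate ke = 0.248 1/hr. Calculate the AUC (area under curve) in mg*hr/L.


C0 = Dose/Vd = 392/27.2 = 14.4118 mg/L
AUC = C0/ke = 14.4118/0.248
AUC = 58.11 mg*hr/L


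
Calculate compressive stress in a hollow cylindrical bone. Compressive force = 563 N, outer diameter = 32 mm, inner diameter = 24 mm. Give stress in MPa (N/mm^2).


A = pi*(r_o^2 - r_i^2)
r_o = 16 mm, r_i = 12 mm
A = 351.858 mm^2
sigma = F/A = 563 / 351.858
sigma = 1.6 MPa


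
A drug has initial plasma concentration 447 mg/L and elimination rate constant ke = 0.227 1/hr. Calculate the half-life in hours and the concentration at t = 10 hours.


t_half = ln(2) / ke = 0.693147 / 0.227 = 3.054 hr
C(t) = C0 * exp(-ke*t) = 447 * exp(-0.227*10)
C(10) = 46.18 mg/L


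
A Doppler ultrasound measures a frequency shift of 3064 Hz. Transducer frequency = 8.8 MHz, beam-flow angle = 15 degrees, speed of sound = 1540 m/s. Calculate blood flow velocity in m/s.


v = fd * c / (2 * f0 * cos(theta))
v = 3064 * 1540 / (2 * 8.8000e+06 * cos(15))
v = 0.2776 m/s


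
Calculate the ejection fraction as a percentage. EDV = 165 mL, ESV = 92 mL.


SV = EDV - ESV = 165 - 92 = 73 mL
EF = SV/EDV * 100 = 73/165 * 100
EF = 44.24%


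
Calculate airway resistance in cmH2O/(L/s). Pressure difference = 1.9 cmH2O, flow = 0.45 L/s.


R = dP / flow
R = 1.9 / 0.45
R = 4.222 cmH2O/(L/s)


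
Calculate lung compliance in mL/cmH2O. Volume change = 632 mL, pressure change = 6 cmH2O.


C = dV / dP
C = 632 / 6
C = 105.3 mL/cmH2O


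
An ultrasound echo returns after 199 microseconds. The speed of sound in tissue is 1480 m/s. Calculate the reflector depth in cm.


depth = c * t / 2
t = 199 us = 1.9900e-04 s
depth = 1480 * 1.9900e-04 / 2
depth = 0.14726 m = 14.726 cm


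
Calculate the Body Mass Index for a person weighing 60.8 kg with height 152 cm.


BMI = weight / height^2
height = 152 cm = 1.52 m
BMI = 60.8 / 1.52^2
BMI = 26.32 kg/m^2


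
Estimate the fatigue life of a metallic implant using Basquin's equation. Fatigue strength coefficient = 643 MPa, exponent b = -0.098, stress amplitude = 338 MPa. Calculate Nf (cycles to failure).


sigma_a = sigma_f' * (2Nf)^b
2Nf = (sigma_a/sigma_f')^(1/b)
2Nf = (338/643)^(1/-0.098)
2Nf = 707.85052
Nf = 353.9


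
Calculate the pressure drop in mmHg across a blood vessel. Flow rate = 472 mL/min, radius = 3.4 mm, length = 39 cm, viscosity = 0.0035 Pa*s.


dP = 8*mu*L*Q / (pi*r^4)
Q = 472 mL/min = 7.86667e-06 m^3/s
dP = 204.62 Pa = 204.62 / 133.322 mmHg = 1.535 mmHg


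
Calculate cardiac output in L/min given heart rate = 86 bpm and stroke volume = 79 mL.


CO = HR * SV
CO = 86 * 79 / 1000
CO = 6.794 L/min


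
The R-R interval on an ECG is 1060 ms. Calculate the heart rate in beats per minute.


HR = 60 / RR_interval(s)
RR = 1060 ms = 1.06 s
HR = 60 / 1.06 = 56.6 bpm


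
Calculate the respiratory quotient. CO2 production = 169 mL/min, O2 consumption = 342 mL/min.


RQ = VCO2 / VO2
RQ = 169 / 342
RQ = 0.4942


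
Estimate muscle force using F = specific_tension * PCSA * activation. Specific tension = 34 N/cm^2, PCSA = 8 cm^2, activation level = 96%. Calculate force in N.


F = sigma * PCSA * activation
F = 34 * 8 * 0.96
F = 261.1 N


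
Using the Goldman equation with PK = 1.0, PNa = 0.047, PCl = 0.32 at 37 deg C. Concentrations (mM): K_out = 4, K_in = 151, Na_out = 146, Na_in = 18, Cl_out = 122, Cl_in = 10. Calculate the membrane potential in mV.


Vm = (RT/F)*ln((PK*Ko + PNa*Nao + PCl*Cli)/(PK*Ki + PNa*Nai + PCl*Clo))
Numer = 14.062, Denom = 190.886
Vm = -69.7 mV


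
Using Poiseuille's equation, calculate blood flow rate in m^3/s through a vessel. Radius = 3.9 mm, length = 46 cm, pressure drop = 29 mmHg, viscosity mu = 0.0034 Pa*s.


Q = pi*r^4*dP / (8*mu*L)
r = 0.0039 m, L = 0.46 m
dP = 29 mmHg = 3866.338 Pa
Q = 2.2459e-04 m^3/s


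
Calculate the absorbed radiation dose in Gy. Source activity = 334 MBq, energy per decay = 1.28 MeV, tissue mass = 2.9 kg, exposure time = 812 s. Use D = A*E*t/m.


A = 334 MBq = 3.3400e+08 Bq
E = 1.28 MeV = 2.05056e-13 J
D = A*E*t/m = 3.3400e+08*2.05056e-13*812/2.9
D = 0.01918 Gy


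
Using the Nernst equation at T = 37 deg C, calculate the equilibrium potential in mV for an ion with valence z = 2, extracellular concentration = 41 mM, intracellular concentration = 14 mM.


E = (RT/(zF)) * ln(C_out/C_in)
T = 37 + 273.15 = 310.15 K
E = (8.314 * 310.15 / (2 * 96485)) * ln(41/14)
E = 14.36 mV


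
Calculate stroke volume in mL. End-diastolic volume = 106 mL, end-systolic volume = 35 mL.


SV = EDV - ESV
SV = 106 - 35
SV = 71 mL


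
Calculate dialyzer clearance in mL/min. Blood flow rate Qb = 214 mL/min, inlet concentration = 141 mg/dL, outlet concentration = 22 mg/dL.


K = Qb * (Cb_in - Cb_out) / Cb_in
K = 214 * (141 - 22) / 141
K = 180.6 mL/min


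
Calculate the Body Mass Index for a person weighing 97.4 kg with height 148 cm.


BMI = weight / height^2
height = 148 cm = 1.48 m
BMI = 97.4 / 1.48^2
BMI = 44.47 kg/m^2


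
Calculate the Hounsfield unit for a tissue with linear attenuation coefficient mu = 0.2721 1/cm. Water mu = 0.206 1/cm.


HU = ((mu_tissue - mu_water) / mu_water) * 1000
HU = ((0.2721 - 0.206) / 0.206) * 1000
HU = 320.9


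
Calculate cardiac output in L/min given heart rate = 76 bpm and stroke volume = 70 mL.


CO = HR * SV
CO = 76 * 70 / 1000
CO = 5.32 L/min


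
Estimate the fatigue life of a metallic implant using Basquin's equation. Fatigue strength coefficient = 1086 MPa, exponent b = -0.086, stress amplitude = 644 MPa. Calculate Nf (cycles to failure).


sigma_a = sigma_f' * (2Nf)^b
2Nf = (sigma_a/sigma_f')^(1/b)
2Nf = (644/1086)^(1/-0.086)
2Nf = 435.39479
Nf = 217.7


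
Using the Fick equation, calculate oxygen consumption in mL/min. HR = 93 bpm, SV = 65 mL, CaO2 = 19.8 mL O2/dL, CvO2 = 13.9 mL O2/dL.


CO = HR*SV = 93*65/1000 = 6.045 L/min
a-v O2 diff = 19.8 - 13.9 = 5.9 mL/dL
VO2 = CO * (CaO2-CvO2) * 10 dL/L
VO2 = 6.045 * 5.9 * 10
VO2 = 356.7 mL/min


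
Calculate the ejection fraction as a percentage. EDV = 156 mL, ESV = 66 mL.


SV = EDV - ESV = 156 - 66 = 90 mL
EF = SV/EDV * 100 = 90/156 * 100
EF = 57.69%


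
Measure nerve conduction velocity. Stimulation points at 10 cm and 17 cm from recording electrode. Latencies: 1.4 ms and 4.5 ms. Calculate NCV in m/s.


Distance = (17 - 10) / 100 = 0.07 m
dt = (4.5 - 1.4) / 1000 = 0.0031 s
NCV = dist / dt = 22.58 m/s
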